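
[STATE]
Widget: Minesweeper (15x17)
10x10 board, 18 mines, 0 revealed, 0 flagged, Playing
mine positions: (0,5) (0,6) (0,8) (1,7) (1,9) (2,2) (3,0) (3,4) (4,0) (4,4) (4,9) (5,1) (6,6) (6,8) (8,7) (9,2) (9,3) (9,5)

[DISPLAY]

■■■■■■■■■■     
■■■■■■■■■■     
■■■■■■■■■■     
■■■■■■■■■■     
■■■■■■■■■■     
■■■■■■■■■■     
■■■■■■■■■■     
■■■■■■■■■■     
■■■■■■■■■■     
■■■■■■■■■■     
               
               
               
               
               
               
               


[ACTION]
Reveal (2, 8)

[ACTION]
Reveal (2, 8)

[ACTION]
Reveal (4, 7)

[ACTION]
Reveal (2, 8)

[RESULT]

■■■■■■■■■■     
■■■■■■■■■■     
■■■■■1112■     
■■■■■2  1■     
■■■■■2  1■     
■■■■■2122■     
■■■■■■■■■■     
■■■■■■■■■■     
■■■■■■■■■■     
■■■■■■■■■■     
               
               
               
               
               
               
               


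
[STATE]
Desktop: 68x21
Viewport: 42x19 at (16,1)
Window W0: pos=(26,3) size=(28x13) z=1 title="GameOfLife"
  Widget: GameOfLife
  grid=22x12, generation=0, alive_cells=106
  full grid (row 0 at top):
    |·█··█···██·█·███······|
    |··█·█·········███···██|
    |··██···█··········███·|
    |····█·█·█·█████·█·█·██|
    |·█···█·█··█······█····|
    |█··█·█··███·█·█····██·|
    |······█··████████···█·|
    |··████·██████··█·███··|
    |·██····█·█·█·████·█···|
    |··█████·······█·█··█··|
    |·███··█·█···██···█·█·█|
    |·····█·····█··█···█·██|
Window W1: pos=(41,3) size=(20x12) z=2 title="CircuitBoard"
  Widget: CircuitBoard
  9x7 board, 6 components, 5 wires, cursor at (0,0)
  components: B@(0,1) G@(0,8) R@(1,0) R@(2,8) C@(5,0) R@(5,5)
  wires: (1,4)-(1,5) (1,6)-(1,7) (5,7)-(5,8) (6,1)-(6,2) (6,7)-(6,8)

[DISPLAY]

                                          
                                          
          ┏━━━━━━━━━━━━━━┏━━━━━━━━━━━━━━━━
          ┃ GameOfLife   ┃ CircuitBoard   
          ┠──────────────┠────────────────
          ┃Gen: 0        ┃   0 1 2 3 4 5 6
          ┃··██···█······┃0  [.]  B       
          ┃····█·█·█·████┃                
          ┃·█···█·█··█···┃1   R           
          ┃█··█·█··███·█·┃                
          ┃······█··█████┃2               
          ┃··████·██████·┃                
          ┃·██····█·█·█·█┃3               
          ┃··█████·······┗━━━━━━━━━━━━━━━━
          ┗━━━━━━━━━━━━━━━━━━━━━━━━━━┛    
                                          
                                          
                                          
                                          


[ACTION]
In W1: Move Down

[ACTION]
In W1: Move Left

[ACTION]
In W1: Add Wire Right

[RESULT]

                                          
                                          
          ┏━━━━━━━━━━━━━━┏━━━━━━━━━━━━━━━━
          ┃ GameOfLife   ┃ CircuitBoard   
          ┠──────────────┠────────────────
          ┃Gen: 0        ┃   0 1 2 3 4 5 6
          ┃··██···█······┃0       B       
          ┃····█·█·█·████┃                
          ┃·█···█·█··█···┃1  [R]─ ·       
          ┃█··█·█··███·█·┃                
          ┃······█··█████┃2               
          ┃··████·██████·┃                
          ┃·██····█·█·█·█┃3               
          ┃··█████·······┗━━━━━━━━━━━━━━━━
          ┗━━━━━━━━━━━━━━━━━━━━━━━━━━┛    
                                          
                                          
                                          
                                          


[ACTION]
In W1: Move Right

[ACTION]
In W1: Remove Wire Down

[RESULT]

                                          
                                          
          ┏━━━━━━━━━━━━━━┏━━━━━━━━━━━━━━━━
          ┃ GameOfLife   ┃ CircuitBoard   
          ┠──────────────┠────────────────
          ┃Gen: 0        ┃   0 1 2 3 4 5 6
          ┃··██···█······┃0       B       
          ┃····█·█·█·████┃                
          ┃·█···█·█··█···┃1   R ─[.]      
          ┃█··█·█··███·█·┃                
          ┃······█··█████┃2               
          ┃··████·██████·┃                
          ┃·██····█·█·█·█┃3               
          ┃··█████·······┗━━━━━━━━━━━━━━━━
          ┗━━━━━━━━━━━━━━━━━━━━━━━━━━┛    
                                          
                                          
                                          
                                          


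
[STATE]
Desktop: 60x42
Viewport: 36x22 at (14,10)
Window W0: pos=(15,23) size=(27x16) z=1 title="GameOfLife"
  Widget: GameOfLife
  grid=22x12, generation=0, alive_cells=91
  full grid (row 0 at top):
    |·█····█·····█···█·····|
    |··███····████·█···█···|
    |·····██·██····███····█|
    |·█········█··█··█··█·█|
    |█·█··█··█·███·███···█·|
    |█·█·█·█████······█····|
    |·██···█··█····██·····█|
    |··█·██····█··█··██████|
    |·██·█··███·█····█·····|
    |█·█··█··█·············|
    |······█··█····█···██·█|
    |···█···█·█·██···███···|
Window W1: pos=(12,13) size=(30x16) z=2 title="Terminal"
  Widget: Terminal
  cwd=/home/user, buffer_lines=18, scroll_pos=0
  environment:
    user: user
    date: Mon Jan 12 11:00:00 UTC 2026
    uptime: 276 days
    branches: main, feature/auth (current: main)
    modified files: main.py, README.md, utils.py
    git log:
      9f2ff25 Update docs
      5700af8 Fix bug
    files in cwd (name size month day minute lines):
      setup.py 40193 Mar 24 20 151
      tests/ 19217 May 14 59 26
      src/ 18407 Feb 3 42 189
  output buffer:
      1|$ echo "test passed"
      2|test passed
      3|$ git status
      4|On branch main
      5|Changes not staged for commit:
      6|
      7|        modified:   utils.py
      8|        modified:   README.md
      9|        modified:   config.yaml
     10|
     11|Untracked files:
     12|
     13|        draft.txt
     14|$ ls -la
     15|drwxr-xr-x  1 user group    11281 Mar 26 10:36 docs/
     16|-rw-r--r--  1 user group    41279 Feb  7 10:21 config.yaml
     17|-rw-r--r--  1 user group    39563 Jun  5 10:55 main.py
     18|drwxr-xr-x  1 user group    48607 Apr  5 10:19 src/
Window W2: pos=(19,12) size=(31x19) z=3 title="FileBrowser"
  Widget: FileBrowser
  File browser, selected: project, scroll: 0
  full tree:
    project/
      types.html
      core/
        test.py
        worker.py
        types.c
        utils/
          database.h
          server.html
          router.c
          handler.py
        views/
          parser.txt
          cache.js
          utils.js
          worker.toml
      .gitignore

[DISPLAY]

                                    
                                    
     ┏━━━━━━━━━━━━━━━━━━━━━━━━━━━━━┓
━━━━━┃ FileBrowser                 ┃
Termi┠─────────────────────────────┨
─────┃> [-] project/               ┃
 echo┃    types.html               ┃
est p┃    [+] core/                ┃
 git ┃    .gitignore               ┃
n bra┃                             ┃
hange┃                             ┃
     ┃                             ┃
     ┃                             ┃
     ┃                             ┃
     ┃                             ┃
     ┃                             ┃
ntrac┃                             ┃
     ┃                             ┃
━━━━━┃                             ┃
 ┃···┃                             ┃
 ┃·█·┗━━━━━━━━━━━━━━━━━━━━━━━━━━━━━┛
 ┃█·█··█··█·███·███···█·   ┃        


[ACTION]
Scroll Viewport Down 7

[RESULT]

est p┃    [+] core/                ┃
 git ┃    .gitignore               ┃
n bra┃                             ┃
hange┃                             ┃
     ┃                             ┃
     ┃                             ┃
     ┃                             ┃
     ┃                             ┃
     ┃                             ┃
ntrac┃                             ┃
     ┃                             ┃
━━━━━┃                             ┃
 ┃···┃                             ┃
 ┃·█·┗━━━━━━━━━━━━━━━━━━━━━━━━━━━━━┛
 ┃█·█··█··█·███·███···█·   ┃        
 ┃█·█·█·█████······█····   ┃        
 ┃·██···█··█····██·····█   ┃        
 ┃··█·██····█··█··██████   ┃        
 ┃·██·█··███·█····█·····   ┃        
 ┃█·█··█··█·············   ┃        
 ┃······█··█····█···██·█   ┃        
 ┗━━━━━━━━━━━━━━━━━━━━━━━━━┛        


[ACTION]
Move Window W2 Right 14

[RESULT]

est passed     ┃    [+] core/       
 git status    ┃    .gitignore      
n branch main  ┃                    
hanges not stag┃                    
               ┃                    
       modified┃                    
       modified┃                    
       modified┃                    
               ┃                    
ntracked files:┃                    
               ┃                    
━━━━━━━━━━━━━━━┃                    
 ┃·····██·██···┃                    
 ┃·█········█··┗━━━━━━━━━━━━━━━━━━━━
 ┃█·█··█··█·███·███···█·   ┃        
 ┃█·█·█·█████······█····   ┃        
 ┃·██···█··█····██·····█   ┃        
 ┃··█·██····█··█··██████   ┃        
 ┃·██·█··███·█····█·····   ┃        
 ┃█·█··█··█·············   ┃        
 ┃······█··█····█···██·█   ┃        
 ┗━━━━━━━━━━━━━━━━━━━━━━━━━┛        


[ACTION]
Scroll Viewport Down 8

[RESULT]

hanges not stag┃                    
               ┃                    
       modified┃                    
       modified┃                    
       modified┃                    
               ┃                    
ntracked files:┃                    
               ┃                    
━━━━━━━━━━━━━━━┃                    
 ┃·····██·██···┃                    
 ┃·█········█··┗━━━━━━━━━━━━━━━━━━━━
 ┃█·█··█··█·███·███···█·   ┃        
 ┃█·█·█·█████······█····   ┃        
 ┃·██···█··█····██·····█   ┃        
 ┃··█·██····█··█··██████   ┃        
 ┃·██·█··███·█····█·····   ┃        
 ┃█·█··█··█·············   ┃        
 ┃······█··█····█···██·█   ┃        
 ┗━━━━━━━━━━━━━━━━━━━━━━━━━┛        
                                    
                                    
                                    


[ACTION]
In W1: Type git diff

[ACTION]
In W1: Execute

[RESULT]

 git diff      ┃                    
iff --git a/mai┃                    
-- a/main.py   ┃                    
++ b/main.py   ┃                    
@ -1,3 +1,4 @@ ┃                    
# updated      ┃                    
import sys     ┃                    
 █             ┃                    
━━━━━━━━━━━━━━━┃                    
 ┃·····██·██···┃                    
 ┃·█········█··┗━━━━━━━━━━━━━━━━━━━━
 ┃█·█··█··█·███·███···█·   ┃        
 ┃█·█·█·█████······█····   ┃        
 ┃·██···█··█····██·····█   ┃        
 ┃··█·██····█··█··██████   ┃        
 ┃·██·█··███·█····█·····   ┃        
 ┃█·█··█··█·············   ┃        
 ┃······█··█····█···██·█   ┃        
 ┗━━━━━━━━━━━━━━━━━━━━━━━━━┛        
                                    
                                    
                                    


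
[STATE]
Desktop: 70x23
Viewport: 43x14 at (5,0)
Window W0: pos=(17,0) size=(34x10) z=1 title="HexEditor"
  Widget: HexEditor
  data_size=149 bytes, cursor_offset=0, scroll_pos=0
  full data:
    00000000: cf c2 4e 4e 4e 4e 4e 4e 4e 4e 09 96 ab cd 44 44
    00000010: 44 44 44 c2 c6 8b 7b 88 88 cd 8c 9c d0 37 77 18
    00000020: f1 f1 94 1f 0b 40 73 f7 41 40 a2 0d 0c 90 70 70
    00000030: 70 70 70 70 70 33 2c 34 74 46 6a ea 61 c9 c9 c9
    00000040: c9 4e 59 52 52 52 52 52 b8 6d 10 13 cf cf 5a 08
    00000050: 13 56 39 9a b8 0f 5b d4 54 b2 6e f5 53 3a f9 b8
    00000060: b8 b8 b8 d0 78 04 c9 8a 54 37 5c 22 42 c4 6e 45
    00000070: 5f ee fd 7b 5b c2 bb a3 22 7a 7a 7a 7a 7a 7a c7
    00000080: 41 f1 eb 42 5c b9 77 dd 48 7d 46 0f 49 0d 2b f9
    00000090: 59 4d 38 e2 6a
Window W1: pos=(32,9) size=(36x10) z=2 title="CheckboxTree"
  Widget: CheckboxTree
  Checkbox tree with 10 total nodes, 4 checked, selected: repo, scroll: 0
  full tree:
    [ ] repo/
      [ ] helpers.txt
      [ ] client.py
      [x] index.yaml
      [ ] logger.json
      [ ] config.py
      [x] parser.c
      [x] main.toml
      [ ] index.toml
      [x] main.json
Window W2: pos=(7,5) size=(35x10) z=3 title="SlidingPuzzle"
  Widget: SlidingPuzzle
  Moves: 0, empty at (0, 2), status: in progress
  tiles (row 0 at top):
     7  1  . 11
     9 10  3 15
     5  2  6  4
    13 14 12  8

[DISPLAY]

            ┏━━━━━━━━━━━━━━━━━━━━━━━━━━━━━━
            ┃ HexEditor                    
            ┠──────────────────────────────
            ┃00000000  CF c2 4e 4e 4e 4e 4e
            ┃00000010  44 44 44 c2 c6 8b 7b
  ┏━━━━━━━━━━━━━━━━━━━━━━━━━━━━━━━━━┓ 40 73
  ┃ SlidingPuzzle                   ┃ 33 2c
  ┠─────────────────────────────────┨ 52 52
  ┃┌────┬────┬────┬────┐            ┃ 0f 5b
  ┃│  7 │  1 │    │ 11 │            ┃━━━━━━
  ┃├────┼────┼────┼────┤            ┃Tree  
  ┃│  9 │ 10 │  3 │ 15 │            ┃──────
  ┃├────┼────┼────┼────┤            ┃/     
  ┃│  5 │  2 │  6 │  4 │            ┃lpers.


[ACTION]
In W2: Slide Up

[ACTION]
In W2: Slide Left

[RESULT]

            ┏━━━━━━━━━━━━━━━━━━━━━━━━━━━━━━
            ┃ HexEditor                    
            ┠──────────────────────────────
            ┃00000000  CF c2 4e 4e 4e 4e 4e
            ┃00000010  44 44 44 c2 c6 8b 7b
  ┏━━━━━━━━━━━━━━━━━━━━━━━━━━━━━━━━━┓ 40 73
  ┃ SlidingPuzzle                   ┃ 33 2c
  ┠─────────────────────────────────┨ 52 52
  ┃┌────┬────┬────┬────┐            ┃ 0f 5b
  ┃│  7 │  1 │  3 │ 11 │            ┃━━━━━━
  ┃├────┼────┼────┼────┤            ┃Tree  
  ┃│  9 │ 10 │ 15 │    │            ┃──────
  ┃├────┼────┼────┼────┤            ┃/     
  ┃│  5 │  2 │  6 │  4 │            ┃lpers.


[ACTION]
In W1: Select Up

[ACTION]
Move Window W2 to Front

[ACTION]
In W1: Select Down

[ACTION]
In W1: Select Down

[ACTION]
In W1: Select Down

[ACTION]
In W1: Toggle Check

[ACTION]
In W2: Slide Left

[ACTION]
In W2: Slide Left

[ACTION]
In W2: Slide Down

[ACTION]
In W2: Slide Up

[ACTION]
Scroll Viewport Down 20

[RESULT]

  ┃│  7 │  1 │  3 │ 11 │            ┃━━━━━━
  ┃├────┼────┼────┼────┤            ┃Tree  
  ┃│  9 │ 10 │ 15 │    │            ┃──────
  ┃├────┼────┼────┼────┤            ┃/     
  ┃│  5 │  2 │  6 │  4 │            ┃lpers.
  ┗━━━━━━━━━━━━━━━━━━━━━━━━━━━━━━━━━┛ient.p
                           ┃>  [ ] index.ya
                           ┃   [ ] logger.j
                           ┃   [ ] config.p
                           ┗━━━━━━━━━━━━━━━
                                           
                                           
                                           
                                           


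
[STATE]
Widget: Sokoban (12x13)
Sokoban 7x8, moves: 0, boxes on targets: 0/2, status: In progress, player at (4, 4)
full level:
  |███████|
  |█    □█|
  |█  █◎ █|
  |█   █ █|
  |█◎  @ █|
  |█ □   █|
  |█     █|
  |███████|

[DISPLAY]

███████     
█    □█     
█  █◎ █     
█   █ █     
█◎  @ █     
█ □   █     
█     █     
███████     
Moves: 0  0/
            
            
            
            


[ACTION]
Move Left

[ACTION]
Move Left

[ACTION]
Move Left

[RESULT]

███████     
█    □█     
█  █◎ █     
█   █ █     
█+    █     
█ □   █     
█     █     
███████     
Moves: 3  0/
            
            
            
            


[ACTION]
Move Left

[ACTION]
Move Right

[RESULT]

███████     
█    □█     
█  █◎ █     
█   █ █     
█◎@   █     
█ □   █     
█     █     
███████     
Moves: 4  0/
            
            
            
            


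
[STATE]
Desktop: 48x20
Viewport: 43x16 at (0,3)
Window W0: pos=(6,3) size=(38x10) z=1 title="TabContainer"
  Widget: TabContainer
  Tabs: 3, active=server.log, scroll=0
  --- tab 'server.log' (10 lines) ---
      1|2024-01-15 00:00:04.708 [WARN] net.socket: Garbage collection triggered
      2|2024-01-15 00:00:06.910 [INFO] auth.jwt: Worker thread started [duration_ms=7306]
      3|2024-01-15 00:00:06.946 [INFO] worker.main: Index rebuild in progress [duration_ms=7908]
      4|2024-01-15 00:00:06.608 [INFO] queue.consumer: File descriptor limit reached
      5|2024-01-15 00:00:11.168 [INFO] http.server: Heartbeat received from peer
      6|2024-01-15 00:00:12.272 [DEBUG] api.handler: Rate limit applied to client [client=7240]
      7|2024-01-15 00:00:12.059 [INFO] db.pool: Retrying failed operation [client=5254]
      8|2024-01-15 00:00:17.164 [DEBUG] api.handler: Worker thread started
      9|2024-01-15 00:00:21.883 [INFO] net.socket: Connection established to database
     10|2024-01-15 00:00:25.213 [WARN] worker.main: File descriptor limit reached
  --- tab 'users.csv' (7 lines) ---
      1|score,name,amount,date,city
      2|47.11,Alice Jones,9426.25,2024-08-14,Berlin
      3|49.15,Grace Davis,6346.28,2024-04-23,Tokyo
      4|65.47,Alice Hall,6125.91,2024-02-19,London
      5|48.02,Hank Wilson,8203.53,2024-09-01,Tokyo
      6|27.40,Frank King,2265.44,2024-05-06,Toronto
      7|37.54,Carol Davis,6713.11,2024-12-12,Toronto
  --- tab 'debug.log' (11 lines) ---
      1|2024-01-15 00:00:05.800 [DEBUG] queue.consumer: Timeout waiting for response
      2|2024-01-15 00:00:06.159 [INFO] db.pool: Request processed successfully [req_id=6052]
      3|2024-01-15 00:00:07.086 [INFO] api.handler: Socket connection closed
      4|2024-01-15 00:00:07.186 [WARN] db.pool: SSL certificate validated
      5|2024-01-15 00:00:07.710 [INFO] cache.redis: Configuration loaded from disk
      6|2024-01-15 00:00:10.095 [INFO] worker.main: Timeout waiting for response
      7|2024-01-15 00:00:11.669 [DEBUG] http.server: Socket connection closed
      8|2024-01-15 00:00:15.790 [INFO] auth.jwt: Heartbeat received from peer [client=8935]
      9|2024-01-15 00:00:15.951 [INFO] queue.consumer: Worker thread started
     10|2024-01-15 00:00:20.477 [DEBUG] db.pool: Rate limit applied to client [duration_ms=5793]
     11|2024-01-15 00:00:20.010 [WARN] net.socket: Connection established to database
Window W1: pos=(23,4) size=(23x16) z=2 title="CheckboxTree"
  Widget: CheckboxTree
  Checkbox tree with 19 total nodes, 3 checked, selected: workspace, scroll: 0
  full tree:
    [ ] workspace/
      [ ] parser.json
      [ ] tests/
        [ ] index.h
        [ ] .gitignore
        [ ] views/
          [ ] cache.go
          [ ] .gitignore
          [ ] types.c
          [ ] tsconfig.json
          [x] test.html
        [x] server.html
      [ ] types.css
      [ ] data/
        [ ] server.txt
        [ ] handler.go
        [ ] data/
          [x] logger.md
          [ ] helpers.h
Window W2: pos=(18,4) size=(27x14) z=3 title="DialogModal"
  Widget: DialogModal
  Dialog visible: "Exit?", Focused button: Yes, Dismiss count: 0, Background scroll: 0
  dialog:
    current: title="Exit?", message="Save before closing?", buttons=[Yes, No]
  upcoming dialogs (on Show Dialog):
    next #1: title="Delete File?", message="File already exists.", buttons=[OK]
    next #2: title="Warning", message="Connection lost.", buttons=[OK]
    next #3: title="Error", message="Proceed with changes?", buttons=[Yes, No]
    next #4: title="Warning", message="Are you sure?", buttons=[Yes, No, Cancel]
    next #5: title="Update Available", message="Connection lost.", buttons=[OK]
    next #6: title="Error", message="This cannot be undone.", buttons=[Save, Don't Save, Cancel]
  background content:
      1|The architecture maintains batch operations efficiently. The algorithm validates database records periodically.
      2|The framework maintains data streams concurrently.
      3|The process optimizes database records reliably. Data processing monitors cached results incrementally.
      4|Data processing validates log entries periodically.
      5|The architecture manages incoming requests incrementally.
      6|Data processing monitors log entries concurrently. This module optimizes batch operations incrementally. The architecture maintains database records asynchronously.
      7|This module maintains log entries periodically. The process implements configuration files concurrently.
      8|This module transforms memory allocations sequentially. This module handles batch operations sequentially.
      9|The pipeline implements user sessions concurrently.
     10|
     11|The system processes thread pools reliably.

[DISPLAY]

      ┏━━━━━━━━━━━━━━━━━━━━━━━━━━━━━━━━━━━━
      ┃ TabContain┏━━━━━━━━━━━━━━━━━━━━━━━━
      ┠───────────┃ DialogModal            
      ┃[server.log┠────────────────────────
      ┃───────────┃The architecture maintai
      ┃2024-01-15 ┃The framework maintains 
      ┃2024-01-15 ┃Th┌───────────────────┐a
      ┃2024-01-15 ┃Da│       Exit?       │e
      ┃2024-01-15 ┃Th│Save before closing│s
      ┗━━━━━━━━━━━┃Da│     [Yes]  No     │s
                  ┃Th└───────────────────┘o
                  ┃This module transforms m
                  ┃The pipeline implements 
                  ┃                        
                  ┗━━━━━━━━━━━━━━━━━━━━━━━━
                       ┃     [x] server.htm


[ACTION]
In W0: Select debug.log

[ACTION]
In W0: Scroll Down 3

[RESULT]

      ┏━━━━━━━━━━━━━━━━━━━━━━━━━━━━━━━━━━━━
      ┃ TabContain┏━━━━━━━━━━━━━━━━━━━━━━━━
      ┠───────────┃ DialogModal            
      ┃ server.log┠────────────────────────
      ┃───────────┃The architecture maintai
      ┃2024-01-15 ┃The framework maintains 
      ┃2024-01-15 ┃Th┌───────────────────┐a
      ┃2024-01-15 ┃Da│       Exit?       │e
      ┃2024-01-15 ┃Th│Save before closing│s
      ┗━━━━━━━━━━━┃Da│     [Yes]  No     │s
                  ┃Th└───────────────────┘o
                  ┃This module transforms m
                  ┃The pipeline implements 
                  ┃                        
                  ┗━━━━━━━━━━━━━━━━━━━━━━━━
                       ┃     [x] server.htm


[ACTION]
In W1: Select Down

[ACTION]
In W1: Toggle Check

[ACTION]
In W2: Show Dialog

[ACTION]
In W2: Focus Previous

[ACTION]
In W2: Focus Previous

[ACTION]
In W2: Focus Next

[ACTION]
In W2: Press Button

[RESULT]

      ┏━━━━━━━━━━━━━━━━━━━━━━━━━━━━━━━━━━━━
      ┃ TabContain┏━━━━━━━━━━━━━━━━━━━━━━━━
      ┠───────────┃ DialogModal            
      ┃ server.log┠────────────────────────
      ┃───────────┃The architecture maintai
      ┃2024-01-15 ┃The framework maintains 
      ┃2024-01-15 ┃The process optimizes da
      ┃2024-01-15 ┃Data processing validate
      ┃2024-01-15 ┃The architecture manages
      ┗━━━━━━━━━━━┃Data processing monitors
                  ┃This module maintains lo
                  ┃This module transforms m
                  ┃The pipeline implements 
                  ┃                        
                  ┗━━━━━━━━━━━━━━━━━━━━━━━━
                       ┃     [x] server.htm


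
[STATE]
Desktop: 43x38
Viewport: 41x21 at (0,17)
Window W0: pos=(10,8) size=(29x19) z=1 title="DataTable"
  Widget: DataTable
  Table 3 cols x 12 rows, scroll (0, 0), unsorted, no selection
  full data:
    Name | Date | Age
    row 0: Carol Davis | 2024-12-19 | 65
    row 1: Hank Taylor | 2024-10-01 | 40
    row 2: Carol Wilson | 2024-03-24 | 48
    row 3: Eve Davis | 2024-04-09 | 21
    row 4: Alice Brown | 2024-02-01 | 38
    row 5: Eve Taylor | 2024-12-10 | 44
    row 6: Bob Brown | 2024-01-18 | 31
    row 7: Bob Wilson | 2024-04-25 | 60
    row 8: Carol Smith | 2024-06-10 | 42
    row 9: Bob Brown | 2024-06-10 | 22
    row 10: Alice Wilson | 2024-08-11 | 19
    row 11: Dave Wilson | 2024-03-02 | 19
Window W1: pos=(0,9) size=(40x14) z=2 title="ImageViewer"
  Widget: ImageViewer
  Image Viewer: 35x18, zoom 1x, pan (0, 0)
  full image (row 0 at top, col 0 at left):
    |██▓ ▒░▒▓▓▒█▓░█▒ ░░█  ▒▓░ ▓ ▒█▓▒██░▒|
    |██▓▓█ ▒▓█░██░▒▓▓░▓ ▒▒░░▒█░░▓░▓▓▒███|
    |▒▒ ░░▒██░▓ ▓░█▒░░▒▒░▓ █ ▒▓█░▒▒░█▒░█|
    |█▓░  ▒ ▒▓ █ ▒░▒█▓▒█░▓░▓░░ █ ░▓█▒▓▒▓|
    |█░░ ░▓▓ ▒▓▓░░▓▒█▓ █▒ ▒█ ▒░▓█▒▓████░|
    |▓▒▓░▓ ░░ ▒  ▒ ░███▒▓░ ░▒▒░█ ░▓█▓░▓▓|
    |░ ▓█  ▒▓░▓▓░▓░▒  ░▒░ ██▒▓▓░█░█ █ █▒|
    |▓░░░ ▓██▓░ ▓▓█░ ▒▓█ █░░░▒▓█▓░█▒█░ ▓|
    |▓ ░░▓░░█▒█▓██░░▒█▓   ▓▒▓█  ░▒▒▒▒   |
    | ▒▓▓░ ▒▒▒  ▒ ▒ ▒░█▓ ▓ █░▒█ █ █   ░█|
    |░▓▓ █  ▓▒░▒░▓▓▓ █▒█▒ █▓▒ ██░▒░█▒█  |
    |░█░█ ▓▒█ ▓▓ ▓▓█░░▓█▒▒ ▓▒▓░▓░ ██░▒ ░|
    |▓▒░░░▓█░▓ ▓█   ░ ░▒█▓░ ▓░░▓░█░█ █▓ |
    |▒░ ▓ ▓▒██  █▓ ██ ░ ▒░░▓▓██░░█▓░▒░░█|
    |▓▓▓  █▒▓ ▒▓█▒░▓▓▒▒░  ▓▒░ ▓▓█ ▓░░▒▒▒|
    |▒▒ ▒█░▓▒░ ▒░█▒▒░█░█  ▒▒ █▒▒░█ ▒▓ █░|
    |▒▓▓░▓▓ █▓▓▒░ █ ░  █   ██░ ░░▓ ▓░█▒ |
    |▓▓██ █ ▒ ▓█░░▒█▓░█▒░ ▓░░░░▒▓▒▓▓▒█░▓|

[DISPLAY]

┃▓▒▓░▓ ░░ ▒  ▒ ░███▒▓░ ░▒▒░█ ░▓█▓░▓▓   ┃ 
┃░ ▓█  ▒▓░▓▓░▓░▒  ░▒░ ██▒▓▓░█░█ █ █▒   ┃ 
┃▓░░░ ▓██▓░ ▓▓█░ ▒▓█ █░░░▒▓█▓░█▒█░ ▓   ┃ 
┃▓ ░░▓░░█▒█▓██░░▒█▓   ▓▒▓█  ░▒▒▒▒      ┃ 
┃ ▒▓▓░ ▒▒▒  ▒ ▒ ▒░█▓ ▓ █░▒█ █ █   ░█   ┃ 
┗━━━━━━━━━━━━━━━━━━━━━━━━━━━━━━━━━━━━━━┛ 
          ┃Alice Wilson│2024-08-11│19 ┃  
          ┃Dave Wilson │2024-03-02│19 ┃  
          ┃                           ┃  
          ┗━━━━━━━━━━━━━━━━━━━━━━━━━━━┛  
                                         
                                         
                                         
                                         
                                         
                                         
                                         
                                         
                                         
                                         
                                         


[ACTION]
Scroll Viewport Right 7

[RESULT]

▒▓░▓ ░░ ▒  ▒ ░███▒▓░ ░▒▒░█ ░▓█▓░▓▓   ┃   
 ▓█  ▒▓░▓▓░▓░▒  ░▒░ ██▒▓▓░█░█ █ █▒   ┃   
░░░ ▓██▓░ ▓▓█░ ▒▓█ █░░░▒▓█▓░█▒█░ ▓   ┃   
 ░░▓░░█▒█▓██░░▒█▓   ▓▒▓█  ░▒▒▒▒      ┃   
▒▓▓░ ▒▒▒  ▒ ▒ ▒░█▓ ▓ █░▒█ █ █   ░█   ┃   
━━━━━━━━━━━━━━━━━━━━━━━━━━━━━━━━━━━━━┛   
        ┃Alice Wilson│2024-08-11│19 ┃    
        ┃Dave Wilson │2024-03-02│19 ┃    
        ┃                           ┃    
        ┗━━━━━━━━━━━━━━━━━━━━━━━━━━━┛    
                                         
                                         
                                         
                                         
                                         
                                         
                                         
                                         
                                         
                                         
                                         


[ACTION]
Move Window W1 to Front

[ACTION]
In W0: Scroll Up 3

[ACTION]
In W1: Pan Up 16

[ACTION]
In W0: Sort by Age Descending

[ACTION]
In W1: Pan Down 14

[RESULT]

                                     ┃   
                                     ┃   
                                     ┃   
                                     ┃   
                                     ┃   
━━━━━━━━━━━━━━━━━━━━━━━━━━━━━━━━━━━━━┛   
        ┃Alice Wilson│2024-08-11│19 ┃    
        ┃Dave Wilson │2024-03-02│19 ┃    
        ┃                           ┃    
        ┗━━━━━━━━━━━━━━━━━━━━━━━━━━━┛    
                                         
                                         
                                         
                                         
                                         
                                         
                                         
                                         
                                         
                                         
                                         


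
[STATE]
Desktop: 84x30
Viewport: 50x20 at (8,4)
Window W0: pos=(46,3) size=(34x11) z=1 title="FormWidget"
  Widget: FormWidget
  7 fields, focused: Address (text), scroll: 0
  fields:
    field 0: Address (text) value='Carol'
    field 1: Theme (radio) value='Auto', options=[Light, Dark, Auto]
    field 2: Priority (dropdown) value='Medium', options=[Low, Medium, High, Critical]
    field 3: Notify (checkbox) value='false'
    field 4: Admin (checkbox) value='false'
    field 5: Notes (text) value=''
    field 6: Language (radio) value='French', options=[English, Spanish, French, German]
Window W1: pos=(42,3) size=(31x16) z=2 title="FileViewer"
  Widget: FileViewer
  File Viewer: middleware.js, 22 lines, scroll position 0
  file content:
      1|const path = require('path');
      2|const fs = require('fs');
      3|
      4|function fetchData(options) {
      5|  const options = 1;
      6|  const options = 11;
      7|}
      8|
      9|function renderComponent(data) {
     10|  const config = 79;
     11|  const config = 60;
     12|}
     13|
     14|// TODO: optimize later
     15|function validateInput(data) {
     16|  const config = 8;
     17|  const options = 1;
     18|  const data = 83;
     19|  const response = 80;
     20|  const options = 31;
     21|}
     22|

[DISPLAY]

                                  ┃ FileViewer    
                                  ┠───────────────
                                  ┃const path = re
                                  ┃const fs = requ
                                  ┃               
                                  ┃function fetchD
                                  ┃  const options
                                  ┃  const options
                                  ┃}              
                                  ┃               
                                  ┃function render
                                  ┃  const config 
                                  ┃  const config 
                                  ┃}              
                                  ┗━━━━━━━━━━━━━━━
                                                  
                                                  
                                                  
                                                  
                                                  


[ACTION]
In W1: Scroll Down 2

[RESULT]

                                  ┃ FileViewer    
                                  ┠───────────────
                                  ┃               
                                  ┃function fetchD
                                  ┃  const options
                                  ┃  const options
                                  ┃}              
                                  ┃               
                                  ┃function render
                                  ┃  const config 
                                  ┃  const config 
                                  ┃}              
                                  ┃               
                                  ┃// TODO: optimi
                                  ┗━━━━━━━━━━━━━━━
                                                  
                                                  
                                                  
                                                  
                                                  


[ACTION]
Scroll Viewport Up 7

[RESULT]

                                                  
                                                  
                                                  
                                  ┏━━━━━━━━━━━━━━━
                                  ┃ FileViewer    
                                  ┠───────────────
                                  ┃               
                                  ┃function fetchD
                                  ┃  const options
                                  ┃  const options
                                  ┃}              
                                  ┃               
                                  ┃function render
                                  ┃  const config 
                                  ┃  const config 
                                  ┃}              
                                  ┃               
                                  ┃// TODO: optimi
                                  ┗━━━━━━━━━━━━━━━
                                                  


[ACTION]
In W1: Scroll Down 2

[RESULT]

                                                  
                                                  
                                                  
                                  ┏━━━━━━━━━━━━━━━
                                  ┃ FileViewer    
                                  ┠───────────────
                                  ┃  const options
                                  ┃  const options
                                  ┃}              
                                  ┃               
                                  ┃function render
                                  ┃  const config 
                                  ┃  const config 
                                  ┃}              
                                  ┃               
                                  ┃// TODO: optimi
                                  ┃function valida
                                  ┃  const config 
                                  ┗━━━━━━━━━━━━━━━
                                                  


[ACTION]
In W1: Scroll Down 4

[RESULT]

                                                  
                                                  
                                                  
                                  ┏━━━━━━━━━━━━━━━
                                  ┃ FileViewer    
                                  ┠───────────────
                                  ┃function render
                                  ┃  const config 
                                  ┃  const config 
                                  ┃}              
                                  ┃               
                                  ┃// TODO: optimi
                                  ┃function valida
                                  ┃  const config 
                                  ┃  const options
                                  ┃  const data = 
                                  ┃  const respons
                                  ┃  const options
                                  ┗━━━━━━━━━━━━━━━
                                                  
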